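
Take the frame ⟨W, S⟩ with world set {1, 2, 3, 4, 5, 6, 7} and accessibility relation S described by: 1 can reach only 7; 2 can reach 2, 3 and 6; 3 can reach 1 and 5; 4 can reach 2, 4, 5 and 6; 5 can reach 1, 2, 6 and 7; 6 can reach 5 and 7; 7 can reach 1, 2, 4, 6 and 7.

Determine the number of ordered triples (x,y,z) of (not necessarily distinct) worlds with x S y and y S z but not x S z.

Enumerating: (1,7,1), (1,7,2), (1,7,4), (1,7,6), (2,3,1), (2,3,5), (2,6,5), (2,6,7), (3,1,7), (3,5,2), (3,5,6), (3,5,7), … and 17 more.
Total: 29.

29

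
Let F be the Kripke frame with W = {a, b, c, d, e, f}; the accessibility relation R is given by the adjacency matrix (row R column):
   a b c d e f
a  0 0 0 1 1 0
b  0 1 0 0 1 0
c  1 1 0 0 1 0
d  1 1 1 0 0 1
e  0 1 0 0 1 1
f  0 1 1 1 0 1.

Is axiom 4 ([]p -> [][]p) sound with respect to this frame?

No

By correspondence theory, 4 is valid on a frame iff R is transitive.
Transitive: no — a R d and d R b, but not a R b.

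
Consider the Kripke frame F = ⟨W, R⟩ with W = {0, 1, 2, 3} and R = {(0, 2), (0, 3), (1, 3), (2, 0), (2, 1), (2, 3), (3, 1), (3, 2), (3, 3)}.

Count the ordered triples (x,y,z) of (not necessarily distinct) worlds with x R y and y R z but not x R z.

8

Enumerating: (0,2,0), (0,2,1), (0,3,1), (1,3,1), (1,3,2), (2,0,2), (2,3,2), (3,2,0).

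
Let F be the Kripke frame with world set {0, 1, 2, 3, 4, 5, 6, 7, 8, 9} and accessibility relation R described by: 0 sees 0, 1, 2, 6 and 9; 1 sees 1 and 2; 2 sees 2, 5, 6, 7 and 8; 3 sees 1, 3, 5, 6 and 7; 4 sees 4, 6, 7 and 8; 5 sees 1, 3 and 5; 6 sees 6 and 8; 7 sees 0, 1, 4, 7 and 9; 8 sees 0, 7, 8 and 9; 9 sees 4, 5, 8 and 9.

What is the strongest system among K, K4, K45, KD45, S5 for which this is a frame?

Transitive (axiom 4): no — 0 R 2 and 2 R 5, but not 0 R 5.
Euclidean (axiom 5): no — 0 R 1 and 0 R 6, but not 1 R 6.
Serial (axiom D): yes — every world has a successor (e.g. 0 R 0).
Reflexive (axiom T): yes — every world is R-related to itself.
So F validates K; K4 would additionally require R to be transitive. The strongest is K.

K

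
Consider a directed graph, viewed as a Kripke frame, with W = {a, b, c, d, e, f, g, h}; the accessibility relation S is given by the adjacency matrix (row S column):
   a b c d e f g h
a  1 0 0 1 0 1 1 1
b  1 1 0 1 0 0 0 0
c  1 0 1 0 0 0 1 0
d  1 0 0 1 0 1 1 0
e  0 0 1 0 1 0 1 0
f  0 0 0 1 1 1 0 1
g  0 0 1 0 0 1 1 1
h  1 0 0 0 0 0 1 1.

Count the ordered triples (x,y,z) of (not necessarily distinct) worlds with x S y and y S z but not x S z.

34

Enumerating: (a,f,e), (a,g,c), (b,a,f), (b,a,g), (b,a,h), (b,d,f), (b,d,g), (c,a,d), (c,a,f), (c,a,h), (c,g,f), (c,g,h), … and 22 more.
Total: 34.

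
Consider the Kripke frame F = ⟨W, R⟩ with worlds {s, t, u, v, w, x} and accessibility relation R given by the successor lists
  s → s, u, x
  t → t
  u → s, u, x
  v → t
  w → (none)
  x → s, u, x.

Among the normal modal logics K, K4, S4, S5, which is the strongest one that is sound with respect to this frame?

K4

Transitive (axiom 4): yes — every two-step R-path is closed by a direct edge.
Reflexive (axiom T): no — v is not related to itself.
Euclidean (axiom 5): yes — any two successors of a common world are R-related.
So F validates K, K4; S4 would additionally require R to be reflexive. The strongest is K4.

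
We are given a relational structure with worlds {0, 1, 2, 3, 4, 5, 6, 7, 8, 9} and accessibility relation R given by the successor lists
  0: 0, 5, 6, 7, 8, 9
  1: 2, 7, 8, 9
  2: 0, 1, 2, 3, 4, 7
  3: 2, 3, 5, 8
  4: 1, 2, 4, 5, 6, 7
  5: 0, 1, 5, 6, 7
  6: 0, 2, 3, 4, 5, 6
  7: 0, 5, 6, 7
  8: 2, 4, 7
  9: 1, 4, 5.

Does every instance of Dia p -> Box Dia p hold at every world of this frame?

No

By correspondence theory, 5 is valid on a frame iff R is Euclidean.
Euclidean: no — 0 R 5 and 0 R 8, but not 5 R 8.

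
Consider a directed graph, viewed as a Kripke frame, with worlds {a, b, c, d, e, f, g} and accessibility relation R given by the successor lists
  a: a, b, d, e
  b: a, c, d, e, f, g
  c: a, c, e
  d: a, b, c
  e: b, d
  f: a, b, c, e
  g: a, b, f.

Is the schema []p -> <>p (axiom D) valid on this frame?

By correspondence theory, D is valid on a frame iff R is serial.
Serial: yes — every world has a successor (e.g. a R a).

Yes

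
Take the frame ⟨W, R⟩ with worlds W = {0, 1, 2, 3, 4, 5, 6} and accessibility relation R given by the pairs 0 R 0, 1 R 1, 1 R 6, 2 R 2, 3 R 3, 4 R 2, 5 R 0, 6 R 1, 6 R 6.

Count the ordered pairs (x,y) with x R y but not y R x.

Enumerating: (4,2), (5,0).

2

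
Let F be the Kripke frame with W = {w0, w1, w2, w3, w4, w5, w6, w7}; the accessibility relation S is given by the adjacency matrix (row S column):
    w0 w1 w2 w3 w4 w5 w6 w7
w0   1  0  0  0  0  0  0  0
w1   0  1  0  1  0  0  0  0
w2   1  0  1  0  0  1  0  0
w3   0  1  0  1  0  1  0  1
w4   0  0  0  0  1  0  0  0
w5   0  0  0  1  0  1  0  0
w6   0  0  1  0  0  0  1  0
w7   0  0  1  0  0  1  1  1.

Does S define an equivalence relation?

No

Reflexive: yes — every world is S-related to itself.
Symmetric: no — w2 S w0 but not w0 S w2.
Transitive: no — w1 S w3 and w3 S w5, but not w1 S w5.
So S is not an equivalence relation.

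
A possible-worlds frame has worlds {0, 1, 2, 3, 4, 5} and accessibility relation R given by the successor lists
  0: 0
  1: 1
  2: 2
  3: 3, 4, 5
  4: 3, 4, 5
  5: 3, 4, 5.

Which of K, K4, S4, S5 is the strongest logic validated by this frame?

S5

Transitive (axiom 4): yes — every two-step R-path is closed by a direct edge.
Reflexive (axiom T): yes — every world is R-related to itself.
Euclidean (axiom 5): yes — any two successors of a common world are R-related.
So F validates K, K4, S4, S5. The strongest is S5.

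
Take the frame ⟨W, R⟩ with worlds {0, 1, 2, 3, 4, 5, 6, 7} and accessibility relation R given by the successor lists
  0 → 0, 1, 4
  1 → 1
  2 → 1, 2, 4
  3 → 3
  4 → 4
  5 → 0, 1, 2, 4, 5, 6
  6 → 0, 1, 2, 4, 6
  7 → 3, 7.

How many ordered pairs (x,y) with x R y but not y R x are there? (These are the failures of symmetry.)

Enumerating: (0,1), (0,4), (2,1), (2,4), (5,0), (5,1), (5,2), (5,4), (5,6), (6,0), (6,1), (6,2), (6,4), (7,3).

14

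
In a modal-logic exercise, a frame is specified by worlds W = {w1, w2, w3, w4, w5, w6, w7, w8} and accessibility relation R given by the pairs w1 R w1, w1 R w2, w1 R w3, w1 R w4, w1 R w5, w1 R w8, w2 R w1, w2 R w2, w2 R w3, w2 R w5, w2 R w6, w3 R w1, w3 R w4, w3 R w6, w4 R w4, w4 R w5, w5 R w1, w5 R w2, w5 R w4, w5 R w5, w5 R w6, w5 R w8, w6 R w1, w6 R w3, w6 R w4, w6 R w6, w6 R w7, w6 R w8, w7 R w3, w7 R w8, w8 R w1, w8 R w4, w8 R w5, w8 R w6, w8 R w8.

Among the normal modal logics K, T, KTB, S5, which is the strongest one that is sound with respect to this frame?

Reflexive (axiom T): no — w3 is not related to itself.
Symmetric (axiom B): no — w1 R w4 but not w4 R w1.
Euclidean (axiom 5): no — w1 R w2 and w1 R w4, but not w2 R w4.
So F validates K; T would additionally require R to be reflexive. The strongest is K.

K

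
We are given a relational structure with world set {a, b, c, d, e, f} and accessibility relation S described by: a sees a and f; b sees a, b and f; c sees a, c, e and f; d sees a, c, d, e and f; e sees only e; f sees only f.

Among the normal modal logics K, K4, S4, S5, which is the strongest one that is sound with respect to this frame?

S4

Transitive (axiom 4): yes — every two-step S-path is closed by a direct edge.
Reflexive (axiom T): yes — every world is S-related to itself.
Euclidean (axiom 5): no — b S f and b S a, but not f S a.
So F validates K, K4, S4; S5 would additionally require S to be Euclidean. The strongest is S4.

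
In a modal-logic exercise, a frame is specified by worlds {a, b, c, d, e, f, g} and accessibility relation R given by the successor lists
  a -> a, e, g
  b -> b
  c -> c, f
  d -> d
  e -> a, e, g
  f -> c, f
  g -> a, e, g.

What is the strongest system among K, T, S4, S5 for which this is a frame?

S5

Reflexive (axiom T): yes — every world is R-related to itself.
Transitive (axiom 4): yes — every two-step R-path is closed by a direct edge.
Euclidean (axiom 5): yes — any two successors of a common world are R-related.
So F validates K, T, S4, S5. The strongest is S5.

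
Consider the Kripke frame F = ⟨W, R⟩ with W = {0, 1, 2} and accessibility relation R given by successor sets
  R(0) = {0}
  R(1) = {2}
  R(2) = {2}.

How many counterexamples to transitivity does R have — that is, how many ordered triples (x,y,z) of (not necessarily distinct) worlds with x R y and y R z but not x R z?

R is transitive; there are no such tuples.

0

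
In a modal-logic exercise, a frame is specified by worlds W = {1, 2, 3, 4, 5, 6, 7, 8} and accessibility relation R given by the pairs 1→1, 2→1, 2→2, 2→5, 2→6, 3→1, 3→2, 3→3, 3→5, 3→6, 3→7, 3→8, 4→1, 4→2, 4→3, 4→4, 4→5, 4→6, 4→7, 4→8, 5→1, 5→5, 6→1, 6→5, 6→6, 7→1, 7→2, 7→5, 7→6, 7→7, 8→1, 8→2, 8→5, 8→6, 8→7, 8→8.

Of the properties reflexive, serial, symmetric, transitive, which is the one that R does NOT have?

symmetric

Reflexive: yes — every world is R-related to itself.
Serial: yes — every world has a successor (e.g. 1 R 1).
Symmetric: no — 2 R 1 but not 1 R 2.
Transitive: yes — every two-step R-path is closed by a direct edge.
Only symmetric fails.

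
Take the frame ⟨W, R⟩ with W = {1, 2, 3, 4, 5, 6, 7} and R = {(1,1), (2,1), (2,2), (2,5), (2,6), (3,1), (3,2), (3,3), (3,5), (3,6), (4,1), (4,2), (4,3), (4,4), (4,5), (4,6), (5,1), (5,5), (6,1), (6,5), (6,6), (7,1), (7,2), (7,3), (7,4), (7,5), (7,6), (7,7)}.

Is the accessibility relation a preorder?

Reflexive: yes — every world is R-related to itself.
Transitive: yes — every two-step R-path is closed by a direct edge.
So R is a preorder.

Yes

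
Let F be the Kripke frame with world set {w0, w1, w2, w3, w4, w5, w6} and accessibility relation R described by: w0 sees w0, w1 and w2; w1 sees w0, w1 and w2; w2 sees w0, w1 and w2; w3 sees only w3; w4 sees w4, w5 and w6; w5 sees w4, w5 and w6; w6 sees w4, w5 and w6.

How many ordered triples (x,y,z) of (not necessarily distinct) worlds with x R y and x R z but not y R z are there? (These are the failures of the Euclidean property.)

R is Euclidean; there are no such tuples.

0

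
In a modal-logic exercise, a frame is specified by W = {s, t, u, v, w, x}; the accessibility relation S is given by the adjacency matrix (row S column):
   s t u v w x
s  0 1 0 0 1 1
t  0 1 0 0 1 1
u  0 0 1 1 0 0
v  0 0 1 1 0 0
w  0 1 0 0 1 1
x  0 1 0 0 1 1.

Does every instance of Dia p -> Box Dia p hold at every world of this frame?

The schema 5 characterises exactly the Euclidean frames.
Euclidean: yes — any two successors of a common world are S-related.

Yes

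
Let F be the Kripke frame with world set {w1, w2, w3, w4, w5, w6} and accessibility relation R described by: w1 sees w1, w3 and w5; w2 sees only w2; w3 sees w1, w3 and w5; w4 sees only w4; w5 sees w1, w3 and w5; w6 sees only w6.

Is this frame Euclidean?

Euclidean: yes — any two successors of a common world are R-related.

Yes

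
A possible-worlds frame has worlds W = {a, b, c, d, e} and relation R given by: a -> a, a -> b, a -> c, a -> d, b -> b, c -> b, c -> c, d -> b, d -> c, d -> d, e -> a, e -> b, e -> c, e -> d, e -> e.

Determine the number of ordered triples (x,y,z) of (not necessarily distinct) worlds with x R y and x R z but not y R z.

20

Enumerating: (a,b,a), (a,b,c), (a,b,d), (a,c,a), (a,c,d), (a,d,a), (c,b,c), (d,b,c), (d,b,d), (d,c,d), (e,a,e), (e,b,a), … and 8 more.
Total: 20.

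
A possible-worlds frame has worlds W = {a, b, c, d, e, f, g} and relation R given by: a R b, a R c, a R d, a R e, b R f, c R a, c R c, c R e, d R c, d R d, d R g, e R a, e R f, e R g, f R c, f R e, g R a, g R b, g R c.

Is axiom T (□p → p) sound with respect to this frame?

The schema T characterises exactly the reflexive frames.
Reflexive: no — a is not related to itself.

No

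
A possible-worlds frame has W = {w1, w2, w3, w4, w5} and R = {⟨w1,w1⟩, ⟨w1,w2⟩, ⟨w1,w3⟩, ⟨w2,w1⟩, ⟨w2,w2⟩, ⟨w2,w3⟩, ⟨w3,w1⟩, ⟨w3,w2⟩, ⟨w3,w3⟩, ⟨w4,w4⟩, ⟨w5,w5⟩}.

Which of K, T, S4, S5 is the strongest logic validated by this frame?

Reflexive (axiom T): yes — every world is R-related to itself.
Transitive (axiom 4): yes — every two-step R-path is closed by a direct edge.
Euclidean (axiom 5): yes — any two successors of a common world are R-related.
So F validates K, T, S4, S5. The strongest is S5.

S5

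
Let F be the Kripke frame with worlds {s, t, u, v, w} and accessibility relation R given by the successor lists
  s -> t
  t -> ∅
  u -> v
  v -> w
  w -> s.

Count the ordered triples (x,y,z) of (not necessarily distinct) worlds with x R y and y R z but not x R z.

3

Enumerating: (u,v,w), (v,w,s), (w,s,t).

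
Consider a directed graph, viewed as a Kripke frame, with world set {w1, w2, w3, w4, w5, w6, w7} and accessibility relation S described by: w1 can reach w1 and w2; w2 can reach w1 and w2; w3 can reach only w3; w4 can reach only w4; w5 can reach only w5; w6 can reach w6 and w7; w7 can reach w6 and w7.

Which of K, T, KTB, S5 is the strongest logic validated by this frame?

Reflexive (axiom T): yes — every world is S-related to itself.
Symmetric (axiom B): yes — every pair in S has its reverse in S.
Euclidean (axiom 5): yes — any two successors of a common world are S-related.
So F validates K, T, KTB, S5. The strongest is S5.

S5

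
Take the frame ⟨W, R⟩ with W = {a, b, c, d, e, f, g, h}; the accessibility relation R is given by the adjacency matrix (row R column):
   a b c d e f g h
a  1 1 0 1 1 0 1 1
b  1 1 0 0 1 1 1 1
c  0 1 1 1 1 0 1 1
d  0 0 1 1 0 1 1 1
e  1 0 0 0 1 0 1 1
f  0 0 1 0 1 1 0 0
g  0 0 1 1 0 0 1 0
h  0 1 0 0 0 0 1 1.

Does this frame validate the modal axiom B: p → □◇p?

By correspondence theory, B is valid on a frame iff R is symmetric.
Symmetric: no — a R d but not d R a.

No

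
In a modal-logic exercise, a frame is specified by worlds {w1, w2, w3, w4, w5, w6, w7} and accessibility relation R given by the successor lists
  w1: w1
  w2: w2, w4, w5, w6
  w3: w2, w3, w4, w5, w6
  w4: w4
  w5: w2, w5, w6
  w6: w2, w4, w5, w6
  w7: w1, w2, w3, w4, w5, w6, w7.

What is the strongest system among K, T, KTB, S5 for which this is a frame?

Reflexive (axiom T): yes — every world is R-related to itself.
Symmetric (axiom B): no — w2 R w4 but not w4 R w2.
Euclidean (axiom 5): no — w2 R w4 and w2 R w5, but not w4 R w5.
So F validates K, T; KTB would additionally require R to be symmetric. The strongest is T.

T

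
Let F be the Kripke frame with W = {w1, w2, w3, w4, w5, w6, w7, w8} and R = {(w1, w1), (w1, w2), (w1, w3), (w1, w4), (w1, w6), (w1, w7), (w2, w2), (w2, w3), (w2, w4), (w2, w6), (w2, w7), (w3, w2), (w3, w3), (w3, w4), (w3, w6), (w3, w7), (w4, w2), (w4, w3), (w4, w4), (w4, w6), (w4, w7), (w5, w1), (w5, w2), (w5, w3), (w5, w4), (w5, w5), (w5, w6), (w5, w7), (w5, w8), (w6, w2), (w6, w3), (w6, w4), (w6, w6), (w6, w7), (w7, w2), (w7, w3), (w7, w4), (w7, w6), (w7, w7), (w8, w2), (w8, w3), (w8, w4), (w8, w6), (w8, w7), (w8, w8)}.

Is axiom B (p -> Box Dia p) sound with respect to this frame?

By correspondence theory, B is valid on a frame iff R is symmetric.
Symmetric: no — w1 R w2 but not w2 R w1.

No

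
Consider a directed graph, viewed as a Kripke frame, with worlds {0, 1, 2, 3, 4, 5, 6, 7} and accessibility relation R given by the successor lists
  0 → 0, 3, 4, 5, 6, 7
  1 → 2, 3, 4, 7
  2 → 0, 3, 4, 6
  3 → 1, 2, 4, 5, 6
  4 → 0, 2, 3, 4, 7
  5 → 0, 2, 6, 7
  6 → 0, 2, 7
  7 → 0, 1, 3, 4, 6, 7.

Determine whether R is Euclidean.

No

Euclidean: no — 0 R 3 and 0 R 7, but not 3 R 7.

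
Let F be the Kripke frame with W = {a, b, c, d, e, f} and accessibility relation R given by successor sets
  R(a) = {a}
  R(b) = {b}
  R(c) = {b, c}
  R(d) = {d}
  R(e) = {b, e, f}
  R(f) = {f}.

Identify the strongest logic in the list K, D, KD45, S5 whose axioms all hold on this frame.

Serial (axiom D): yes — every world has a successor (e.g. a R a).
Euclidean (axiom 5): no — e R b and e R f, but not b R f.
Transitive (axiom 4): yes — every two-step R-path is closed by a direct edge.
Reflexive (axiom T): yes — every world is R-related to itself.
So F validates K, D; KD45 would additionally require R to be Euclidean. The strongest is D.

D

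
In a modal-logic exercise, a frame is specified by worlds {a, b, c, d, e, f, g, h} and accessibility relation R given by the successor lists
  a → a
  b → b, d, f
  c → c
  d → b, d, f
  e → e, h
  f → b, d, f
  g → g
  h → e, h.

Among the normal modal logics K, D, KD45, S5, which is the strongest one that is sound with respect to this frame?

S5

Serial (axiom D): yes — every world has a successor (e.g. a R a).
Euclidean (axiom 5): yes — any two successors of a common world are R-related.
Transitive (axiom 4): yes — every two-step R-path is closed by a direct edge.
Reflexive (axiom T): yes — every world is R-related to itself.
So F validates K, D, KD45, S5. The strongest is S5.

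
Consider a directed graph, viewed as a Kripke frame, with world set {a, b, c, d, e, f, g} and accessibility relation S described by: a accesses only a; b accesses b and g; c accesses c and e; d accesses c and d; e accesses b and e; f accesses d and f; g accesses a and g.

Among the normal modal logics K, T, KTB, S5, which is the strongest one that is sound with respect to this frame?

Reflexive (axiom T): yes — every world is S-related to itself.
Symmetric (axiom B): no — b S g but not g S b.
Euclidean (axiom 5): no — b S g and b S b, but not g S b.
So F validates K, T; KTB would additionally require S to be symmetric. The strongest is T.

T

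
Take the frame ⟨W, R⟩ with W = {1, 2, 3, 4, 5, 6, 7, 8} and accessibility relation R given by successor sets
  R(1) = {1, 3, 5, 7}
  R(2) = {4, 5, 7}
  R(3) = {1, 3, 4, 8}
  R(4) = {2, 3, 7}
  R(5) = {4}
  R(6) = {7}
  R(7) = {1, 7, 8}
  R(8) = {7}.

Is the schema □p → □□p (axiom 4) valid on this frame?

No

Axiom 4 corresponds to the accessibility relation being transitive.
Transitive: no — 1 R 3 and 3 R 4, but not 1 R 4.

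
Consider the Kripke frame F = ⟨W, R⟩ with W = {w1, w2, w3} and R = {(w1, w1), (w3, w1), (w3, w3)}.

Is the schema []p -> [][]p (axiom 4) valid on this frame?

Axiom 4 corresponds to the accessibility relation being transitive.
Transitive: yes — every two-step R-path is closed by a direct edge.

Yes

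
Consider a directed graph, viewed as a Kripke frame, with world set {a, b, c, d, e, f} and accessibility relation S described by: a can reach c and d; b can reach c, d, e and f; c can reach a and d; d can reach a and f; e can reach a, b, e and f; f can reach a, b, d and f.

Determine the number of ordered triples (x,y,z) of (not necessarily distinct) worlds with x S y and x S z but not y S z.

31

Enumerating: (a,c,c), (a,d,c), (a,d,d), (b,c,c), (b,c,e), (b,c,f), (b,d,c), (b,d,d), (b,d,e), (b,e,c), (b,e,d), (b,f,c), … and 19 more.
Total: 31.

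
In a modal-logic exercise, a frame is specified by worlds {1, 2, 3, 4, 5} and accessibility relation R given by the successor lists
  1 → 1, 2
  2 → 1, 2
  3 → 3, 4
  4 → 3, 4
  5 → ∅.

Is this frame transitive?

Yes

Transitive: yes — every two-step R-path is closed by a direct edge.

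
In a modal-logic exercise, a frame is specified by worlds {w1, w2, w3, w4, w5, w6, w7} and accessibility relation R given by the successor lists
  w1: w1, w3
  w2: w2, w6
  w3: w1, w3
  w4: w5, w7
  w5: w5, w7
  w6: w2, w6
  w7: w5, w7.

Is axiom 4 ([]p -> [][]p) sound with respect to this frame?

Yes

The schema 4 characterises exactly the transitive frames.
Transitive: yes — every two-step R-path is closed by a direct edge.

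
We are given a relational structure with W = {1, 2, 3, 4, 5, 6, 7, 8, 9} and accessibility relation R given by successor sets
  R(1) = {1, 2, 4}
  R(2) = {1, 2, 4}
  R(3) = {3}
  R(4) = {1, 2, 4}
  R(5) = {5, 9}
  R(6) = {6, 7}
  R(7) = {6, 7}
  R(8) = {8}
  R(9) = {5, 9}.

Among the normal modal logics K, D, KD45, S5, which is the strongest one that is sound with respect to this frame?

Serial (axiom D): yes — every world has a successor (e.g. 1 R 1).
Euclidean (axiom 5): yes — any two successors of a common world are R-related.
Transitive (axiom 4): yes — every two-step R-path is closed by a direct edge.
Reflexive (axiom T): yes — every world is R-related to itself.
So F validates K, D, KD45, S5. The strongest is S5.

S5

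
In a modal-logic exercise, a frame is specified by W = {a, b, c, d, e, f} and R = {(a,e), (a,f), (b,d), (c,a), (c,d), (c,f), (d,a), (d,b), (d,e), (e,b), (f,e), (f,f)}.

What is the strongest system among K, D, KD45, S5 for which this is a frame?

D

Serial (axiom D): yes — every world has a successor (e.g. a R e).
Euclidean (axiom 5): no — a R e and a R f, but not e R f.
Transitive (axiom 4): no — a R e and e R b, but not a R b.
Reflexive (axiom T): no — a is not related to itself.
So F validates K, D; KD45 would additionally require R to be Euclidean and transitive. The strongest is D.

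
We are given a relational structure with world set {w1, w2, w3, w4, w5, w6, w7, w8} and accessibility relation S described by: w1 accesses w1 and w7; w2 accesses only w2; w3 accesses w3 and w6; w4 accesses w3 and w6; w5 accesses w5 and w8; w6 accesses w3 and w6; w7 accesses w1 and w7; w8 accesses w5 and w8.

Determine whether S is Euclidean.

Yes

Euclidean: yes — any two successors of a common world are S-related.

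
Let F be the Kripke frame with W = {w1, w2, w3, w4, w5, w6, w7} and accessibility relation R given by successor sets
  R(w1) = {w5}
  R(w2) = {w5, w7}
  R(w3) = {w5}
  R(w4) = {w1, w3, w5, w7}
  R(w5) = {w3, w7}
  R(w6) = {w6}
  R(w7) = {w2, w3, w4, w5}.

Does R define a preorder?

Reflexive: no — w1 is not related to itself.
Transitive: no — w1 R w5 and w5 R w3, but not w1 R w3.
So R is not a preorder.

No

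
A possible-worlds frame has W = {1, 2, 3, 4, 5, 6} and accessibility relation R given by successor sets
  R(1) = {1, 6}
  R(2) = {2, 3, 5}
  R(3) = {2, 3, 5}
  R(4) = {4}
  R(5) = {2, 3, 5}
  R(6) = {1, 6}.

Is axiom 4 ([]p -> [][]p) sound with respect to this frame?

Yes

By correspondence theory, 4 is valid on a frame iff R is transitive.
Transitive: yes — every two-step R-path is closed by a direct edge.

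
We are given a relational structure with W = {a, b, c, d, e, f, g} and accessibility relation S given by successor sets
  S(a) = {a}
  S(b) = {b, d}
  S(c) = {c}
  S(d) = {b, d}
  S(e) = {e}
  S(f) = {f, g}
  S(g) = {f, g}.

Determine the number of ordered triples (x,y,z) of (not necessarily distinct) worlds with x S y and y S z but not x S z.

S is transitive; there are no such tuples.

0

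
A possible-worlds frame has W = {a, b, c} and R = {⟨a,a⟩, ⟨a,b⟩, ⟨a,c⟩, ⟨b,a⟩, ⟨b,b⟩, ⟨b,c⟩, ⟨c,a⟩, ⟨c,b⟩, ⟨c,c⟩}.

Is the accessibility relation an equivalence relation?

Reflexive: yes — every world is R-related to itself.
Symmetric: yes — every pair in R has its reverse in R.
Transitive: yes — every two-step R-path is closed by a direct edge.
So R is an equivalence relation.

Yes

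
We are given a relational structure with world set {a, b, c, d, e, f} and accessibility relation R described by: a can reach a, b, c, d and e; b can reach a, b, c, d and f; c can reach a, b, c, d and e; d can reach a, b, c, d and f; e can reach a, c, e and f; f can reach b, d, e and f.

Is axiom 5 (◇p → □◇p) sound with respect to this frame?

Axiom 5 corresponds to the accessibility relation being Euclidean.
Euclidean: no — a R b and a R e, but not b R e.

No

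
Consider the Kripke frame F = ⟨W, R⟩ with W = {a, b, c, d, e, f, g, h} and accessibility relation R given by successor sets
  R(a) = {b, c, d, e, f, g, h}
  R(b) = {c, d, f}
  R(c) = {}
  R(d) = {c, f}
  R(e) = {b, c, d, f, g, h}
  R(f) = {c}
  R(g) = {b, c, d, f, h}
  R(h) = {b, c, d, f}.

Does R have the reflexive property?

No

Reflexive: no — a is not related to itself.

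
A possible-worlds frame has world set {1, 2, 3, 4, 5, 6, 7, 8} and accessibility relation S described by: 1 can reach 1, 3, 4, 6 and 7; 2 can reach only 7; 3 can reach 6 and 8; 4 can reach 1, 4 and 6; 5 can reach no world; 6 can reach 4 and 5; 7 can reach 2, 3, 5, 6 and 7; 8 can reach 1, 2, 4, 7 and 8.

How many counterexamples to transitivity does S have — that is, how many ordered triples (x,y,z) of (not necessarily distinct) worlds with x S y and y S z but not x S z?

Enumerating: (1,3,8), (1,6,5), (1,7,2), (1,7,5), (2,7,2), (2,7,3), (2,7,5), (2,7,6), (3,6,4), (3,6,5), (3,8,1), (3,8,2), … and 15 more.
Total: 27.

27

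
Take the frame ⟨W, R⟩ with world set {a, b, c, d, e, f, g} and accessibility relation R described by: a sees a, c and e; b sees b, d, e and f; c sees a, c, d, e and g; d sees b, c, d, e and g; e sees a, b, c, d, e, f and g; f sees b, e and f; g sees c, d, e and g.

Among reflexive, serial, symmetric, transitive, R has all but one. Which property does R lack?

Reflexive: yes — every world is R-related to itself.
Serial: yes — every world has a successor (e.g. a R a).
Symmetric: yes — every pair in R has its reverse in R.
Transitive: no — a R c and c R d, but not a R d.
Only transitive fails.

transitive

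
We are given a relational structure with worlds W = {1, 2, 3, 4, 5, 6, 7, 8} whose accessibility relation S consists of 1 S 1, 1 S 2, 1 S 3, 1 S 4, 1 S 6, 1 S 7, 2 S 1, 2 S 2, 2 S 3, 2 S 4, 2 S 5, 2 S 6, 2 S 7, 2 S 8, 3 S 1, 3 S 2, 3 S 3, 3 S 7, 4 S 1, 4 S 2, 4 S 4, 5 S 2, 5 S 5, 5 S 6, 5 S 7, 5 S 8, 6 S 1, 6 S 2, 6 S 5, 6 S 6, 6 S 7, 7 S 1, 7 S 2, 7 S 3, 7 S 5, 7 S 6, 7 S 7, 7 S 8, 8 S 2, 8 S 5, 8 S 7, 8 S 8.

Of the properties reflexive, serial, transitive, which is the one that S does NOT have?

Reflexive: yes — every world is S-related to itself.
Serial: yes — every world has a successor (e.g. 1 S 1).
Transitive: no — 1 S 2 and 2 S 5, but not 1 S 5.
Only transitive fails.

transitive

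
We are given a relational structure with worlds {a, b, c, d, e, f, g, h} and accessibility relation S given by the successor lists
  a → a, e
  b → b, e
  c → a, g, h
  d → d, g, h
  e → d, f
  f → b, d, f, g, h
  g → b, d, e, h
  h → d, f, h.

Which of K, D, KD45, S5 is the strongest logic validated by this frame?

D

Serial (axiom D): yes — every world has a successor (e.g. a S a).
Euclidean (axiom 5): no — c S a and c S g, but not a S g.
Transitive (axiom 4): no — a S e and e S d, but not a S d.
Reflexive (axiom T): no — c is not related to itself.
So F validates K, D; KD45 would additionally require S to be Euclidean and transitive. The strongest is D.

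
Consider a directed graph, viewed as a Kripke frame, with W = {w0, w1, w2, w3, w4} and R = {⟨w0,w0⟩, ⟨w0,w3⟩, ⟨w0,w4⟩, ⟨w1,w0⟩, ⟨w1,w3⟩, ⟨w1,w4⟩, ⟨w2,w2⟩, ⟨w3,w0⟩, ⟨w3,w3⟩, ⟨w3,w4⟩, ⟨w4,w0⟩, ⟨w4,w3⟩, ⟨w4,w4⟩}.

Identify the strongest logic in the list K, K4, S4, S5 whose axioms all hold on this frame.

K4

Transitive (axiom 4): yes — every two-step R-path is closed by a direct edge.
Reflexive (axiom T): no — w1 is not related to itself.
Euclidean (axiom 5): yes — any two successors of a common world are R-related.
So F validates K, K4; S4 would additionally require R to be reflexive. The strongest is K4.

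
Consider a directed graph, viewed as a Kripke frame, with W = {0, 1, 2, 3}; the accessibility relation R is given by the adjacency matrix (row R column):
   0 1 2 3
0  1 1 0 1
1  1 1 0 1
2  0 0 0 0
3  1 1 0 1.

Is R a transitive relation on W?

Transitive: yes — every two-step R-path is closed by a direct edge.

Yes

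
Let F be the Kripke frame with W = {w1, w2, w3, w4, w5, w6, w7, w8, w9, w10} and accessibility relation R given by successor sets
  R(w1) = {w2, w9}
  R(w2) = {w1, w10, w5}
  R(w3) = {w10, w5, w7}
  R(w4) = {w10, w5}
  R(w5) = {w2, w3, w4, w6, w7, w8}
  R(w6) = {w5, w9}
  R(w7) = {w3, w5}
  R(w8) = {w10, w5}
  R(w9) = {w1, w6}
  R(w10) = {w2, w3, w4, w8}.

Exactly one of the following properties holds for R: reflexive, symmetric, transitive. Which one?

Reflexive: no — w1 is not related to itself.
Symmetric: yes — every pair in R has its reverse in R.
Transitive: no — w1 R w2 and w2 R w10, but not w1 R w10.
Only symmetric holds.

symmetric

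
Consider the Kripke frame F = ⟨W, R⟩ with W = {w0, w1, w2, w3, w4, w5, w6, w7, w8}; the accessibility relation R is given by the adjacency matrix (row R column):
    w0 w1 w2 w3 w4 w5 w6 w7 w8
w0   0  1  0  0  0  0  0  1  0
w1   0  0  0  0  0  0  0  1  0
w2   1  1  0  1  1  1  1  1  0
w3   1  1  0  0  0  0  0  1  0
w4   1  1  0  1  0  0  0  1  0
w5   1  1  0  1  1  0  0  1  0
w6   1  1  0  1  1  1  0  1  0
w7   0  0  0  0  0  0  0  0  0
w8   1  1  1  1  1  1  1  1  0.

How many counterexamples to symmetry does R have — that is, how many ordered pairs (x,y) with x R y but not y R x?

Enumerating: (w0,w1), (w0,w7), (w1,w7), (w2,w0), (w2,w1), (w2,w3), (w2,w4), (w2,w5), (w2,w6), (w2,w7), (w3,w0), (w3,w1), … and 24 more.
Total: 36.

36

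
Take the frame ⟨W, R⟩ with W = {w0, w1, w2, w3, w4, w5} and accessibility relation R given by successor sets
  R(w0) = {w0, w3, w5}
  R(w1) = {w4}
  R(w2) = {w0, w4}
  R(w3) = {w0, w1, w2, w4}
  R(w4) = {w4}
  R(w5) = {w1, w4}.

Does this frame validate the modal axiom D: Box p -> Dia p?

By correspondence theory, D is valid on a frame iff R is serial.
Serial: yes — every world has a successor (e.g. w0 R w0).

Yes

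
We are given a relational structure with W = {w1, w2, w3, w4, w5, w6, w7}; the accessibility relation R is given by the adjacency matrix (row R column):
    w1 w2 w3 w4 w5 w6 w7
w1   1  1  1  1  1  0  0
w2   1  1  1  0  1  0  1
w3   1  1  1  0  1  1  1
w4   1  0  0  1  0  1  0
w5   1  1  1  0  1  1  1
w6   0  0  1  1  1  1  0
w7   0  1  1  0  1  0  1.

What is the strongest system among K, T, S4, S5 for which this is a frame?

T

Reflexive (axiom T): yes — every world is R-related to itself.
Transitive (axiom 4): no — w1 R w2 and w2 R w7, but not w1 R w7.
Euclidean (axiom 5): no — w1 R w2 and w1 R w4, but not w2 R w4.
So F validates K, T; S4 would additionally require R to be transitive. The strongest is T.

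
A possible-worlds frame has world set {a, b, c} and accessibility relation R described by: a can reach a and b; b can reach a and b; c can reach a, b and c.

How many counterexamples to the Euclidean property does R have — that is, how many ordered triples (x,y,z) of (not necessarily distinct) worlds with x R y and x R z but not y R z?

2

Enumerating: (c,a,c), (c,b,c).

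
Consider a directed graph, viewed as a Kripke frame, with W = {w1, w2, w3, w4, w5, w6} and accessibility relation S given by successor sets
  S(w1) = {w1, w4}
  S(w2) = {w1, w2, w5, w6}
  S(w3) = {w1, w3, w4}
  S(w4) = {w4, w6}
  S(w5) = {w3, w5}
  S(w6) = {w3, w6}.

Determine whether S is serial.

Yes

Serial: yes — every world has a successor (e.g. w1 S w1).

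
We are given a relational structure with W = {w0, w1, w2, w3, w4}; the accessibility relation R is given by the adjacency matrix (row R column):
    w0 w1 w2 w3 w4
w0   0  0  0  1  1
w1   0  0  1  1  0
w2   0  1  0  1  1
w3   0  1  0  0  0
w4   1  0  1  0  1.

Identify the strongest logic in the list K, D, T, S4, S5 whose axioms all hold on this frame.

Serial (axiom D): yes — every world has a successor (e.g. w0 R w3).
Reflexive (axiom T): no — w0 is not related to itself.
Transitive (axiom 4): no — w0 R w3 and w3 R w1, but not w0 R w1.
Euclidean (axiom 5): no — w0 R w3 and w0 R w4, but not w3 R w4.
So F validates K, D; T would additionally require R to be reflexive. The strongest is D.

D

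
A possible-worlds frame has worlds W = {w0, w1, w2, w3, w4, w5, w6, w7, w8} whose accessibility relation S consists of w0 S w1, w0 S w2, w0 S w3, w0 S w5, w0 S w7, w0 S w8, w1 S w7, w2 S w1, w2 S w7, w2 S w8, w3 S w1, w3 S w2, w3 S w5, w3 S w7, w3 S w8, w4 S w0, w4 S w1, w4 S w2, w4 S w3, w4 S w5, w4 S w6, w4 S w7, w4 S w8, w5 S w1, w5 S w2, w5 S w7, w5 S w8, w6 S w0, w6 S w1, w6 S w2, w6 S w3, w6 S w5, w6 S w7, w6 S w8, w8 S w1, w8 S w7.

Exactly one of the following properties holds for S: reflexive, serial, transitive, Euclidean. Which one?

transitive

Reflexive: no — w0 is not related to itself.
Serial: no — w7 has no S-successor.
Transitive: yes — every two-step S-path is closed by a direct edge.
Euclidean: no — w0 S w1 and w0 S w2, but not w1 S w2.
Only transitive holds.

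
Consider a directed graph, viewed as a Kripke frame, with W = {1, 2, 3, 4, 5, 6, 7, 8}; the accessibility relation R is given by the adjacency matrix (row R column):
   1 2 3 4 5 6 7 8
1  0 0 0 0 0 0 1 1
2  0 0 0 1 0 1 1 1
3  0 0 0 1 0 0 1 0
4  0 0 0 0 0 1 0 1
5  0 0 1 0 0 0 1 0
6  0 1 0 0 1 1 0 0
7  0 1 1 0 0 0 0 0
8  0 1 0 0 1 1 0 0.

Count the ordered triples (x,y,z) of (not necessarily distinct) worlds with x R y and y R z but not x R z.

Enumerating: (1,7,2), (1,7,3), (1,8,2), (1,8,5), (1,8,6), (2,6,2), (2,6,5), (2,7,2), (2,7,3), (2,8,2), (2,8,5), (3,4,6), … and 25 more.
Total: 37.

37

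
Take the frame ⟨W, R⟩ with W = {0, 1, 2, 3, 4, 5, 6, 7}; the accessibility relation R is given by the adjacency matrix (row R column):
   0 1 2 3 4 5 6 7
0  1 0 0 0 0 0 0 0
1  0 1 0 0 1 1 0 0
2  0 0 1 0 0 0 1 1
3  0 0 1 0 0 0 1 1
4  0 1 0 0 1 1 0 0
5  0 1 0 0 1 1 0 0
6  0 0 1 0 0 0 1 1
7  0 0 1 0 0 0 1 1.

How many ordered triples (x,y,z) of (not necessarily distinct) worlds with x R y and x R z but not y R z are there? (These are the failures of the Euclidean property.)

0

R is Euclidean; there are no such tuples.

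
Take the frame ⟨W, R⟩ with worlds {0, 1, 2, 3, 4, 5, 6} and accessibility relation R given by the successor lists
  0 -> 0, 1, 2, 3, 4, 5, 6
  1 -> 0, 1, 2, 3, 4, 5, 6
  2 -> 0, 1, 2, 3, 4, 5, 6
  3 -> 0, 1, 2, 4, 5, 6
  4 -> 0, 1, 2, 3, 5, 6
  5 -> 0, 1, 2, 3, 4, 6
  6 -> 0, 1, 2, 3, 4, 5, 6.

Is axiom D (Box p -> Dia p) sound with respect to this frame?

By correspondence theory, D is valid on a frame iff R is serial.
Serial: yes — every world has a successor (e.g. 0 R 0).

Yes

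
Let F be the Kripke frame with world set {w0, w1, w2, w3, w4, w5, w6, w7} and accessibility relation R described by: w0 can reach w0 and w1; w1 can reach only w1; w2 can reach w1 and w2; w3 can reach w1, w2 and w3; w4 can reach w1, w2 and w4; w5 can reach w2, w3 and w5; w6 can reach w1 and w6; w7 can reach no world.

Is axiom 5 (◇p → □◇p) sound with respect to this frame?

The schema 5 characterises exactly the Euclidean frames.
Euclidean: no — w3 R w1 and w3 R w2, but not w1 R w2.

No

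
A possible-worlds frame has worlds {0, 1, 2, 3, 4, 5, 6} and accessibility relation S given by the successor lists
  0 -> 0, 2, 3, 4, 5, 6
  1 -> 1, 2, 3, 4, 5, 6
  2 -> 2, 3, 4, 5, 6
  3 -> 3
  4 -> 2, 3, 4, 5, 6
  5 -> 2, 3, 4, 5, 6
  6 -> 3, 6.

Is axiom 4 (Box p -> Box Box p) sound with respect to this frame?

Axiom 4 corresponds to the accessibility relation being transitive.
Transitive: yes — every two-step S-path is closed by a direct edge.

Yes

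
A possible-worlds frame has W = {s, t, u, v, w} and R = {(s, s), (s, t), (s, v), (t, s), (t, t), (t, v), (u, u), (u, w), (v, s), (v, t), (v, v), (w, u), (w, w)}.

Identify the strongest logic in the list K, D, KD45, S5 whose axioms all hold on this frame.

Serial (axiom D): yes — every world has a successor (e.g. s R s).
Euclidean (axiom 5): yes — any two successors of a common world are R-related.
Transitive (axiom 4): yes — every two-step R-path is closed by a direct edge.
Reflexive (axiom T): yes — every world is R-related to itself.
So F validates K, D, KD45, S5. The strongest is S5.

S5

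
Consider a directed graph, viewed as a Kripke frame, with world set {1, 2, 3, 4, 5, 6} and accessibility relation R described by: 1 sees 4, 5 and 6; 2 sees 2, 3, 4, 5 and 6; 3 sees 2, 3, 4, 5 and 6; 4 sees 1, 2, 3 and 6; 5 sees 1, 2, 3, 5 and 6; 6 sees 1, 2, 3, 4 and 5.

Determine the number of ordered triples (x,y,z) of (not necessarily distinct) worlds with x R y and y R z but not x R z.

32

Enumerating: (1,4,1), (1,4,2), (1,4,3), (1,5,1), (1,5,2), (1,5,3), (1,6,1), (1,6,2), (1,6,3), (2,4,1), (2,5,1), (2,6,1), … and 20 more.
Total: 32.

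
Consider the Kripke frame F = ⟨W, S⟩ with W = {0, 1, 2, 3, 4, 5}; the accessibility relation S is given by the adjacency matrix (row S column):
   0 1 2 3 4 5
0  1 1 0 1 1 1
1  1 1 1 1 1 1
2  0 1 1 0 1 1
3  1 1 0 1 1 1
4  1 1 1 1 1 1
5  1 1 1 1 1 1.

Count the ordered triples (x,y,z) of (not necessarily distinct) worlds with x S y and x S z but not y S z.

12

Enumerating: (1,0,2), (1,2,0), (1,2,3), (1,3,2), (4,0,2), (4,2,0), (4,2,3), (4,3,2), (5,0,2), (5,2,0), (5,2,3), (5,3,2).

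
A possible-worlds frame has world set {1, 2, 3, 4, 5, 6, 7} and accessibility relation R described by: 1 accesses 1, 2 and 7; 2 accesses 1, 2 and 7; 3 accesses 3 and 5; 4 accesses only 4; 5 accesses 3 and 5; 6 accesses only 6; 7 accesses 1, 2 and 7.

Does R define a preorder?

Reflexive: yes — every world is R-related to itself.
Transitive: yes — every two-step R-path is closed by a direct edge.
So R is a preorder.

Yes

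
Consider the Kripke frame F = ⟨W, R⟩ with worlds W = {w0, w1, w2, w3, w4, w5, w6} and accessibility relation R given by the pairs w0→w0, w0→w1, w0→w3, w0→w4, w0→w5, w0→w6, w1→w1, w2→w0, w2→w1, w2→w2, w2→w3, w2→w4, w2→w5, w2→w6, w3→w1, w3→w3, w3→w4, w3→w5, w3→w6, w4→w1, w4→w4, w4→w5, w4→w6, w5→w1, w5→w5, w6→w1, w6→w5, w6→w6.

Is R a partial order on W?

Yes

Reflexive: yes — every world is R-related to itself.
Transitive: yes — every two-step R-path is closed by a direct edge.
Antisymmetric: yes — no distinct pair is related both ways.
So R is a partial order.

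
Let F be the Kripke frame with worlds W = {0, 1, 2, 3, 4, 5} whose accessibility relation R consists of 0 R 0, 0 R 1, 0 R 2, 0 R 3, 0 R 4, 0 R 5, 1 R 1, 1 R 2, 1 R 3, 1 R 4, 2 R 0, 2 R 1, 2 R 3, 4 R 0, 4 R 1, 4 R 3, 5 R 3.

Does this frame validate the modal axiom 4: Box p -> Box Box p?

By correspondence theory, 4 is valid on a frame iff R is transitive.
Transitive: no — 1 R 2 and 2 R 0, but not 1 R 0.

No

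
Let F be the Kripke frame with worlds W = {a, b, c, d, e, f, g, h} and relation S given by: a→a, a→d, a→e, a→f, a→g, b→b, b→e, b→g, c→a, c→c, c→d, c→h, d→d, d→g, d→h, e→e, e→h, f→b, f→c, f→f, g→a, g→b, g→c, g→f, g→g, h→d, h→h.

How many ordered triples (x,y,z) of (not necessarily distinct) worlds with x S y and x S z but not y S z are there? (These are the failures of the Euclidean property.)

40

Enumerating: (a,d,a), (a,d,e), (a,d,f), (a,e,a), (a,e,d), (a,e,f), (a,e,g), (a,f,a), (a,f,d), (a,f,e), (a,f,g), (a,g,d), … and 28 more.
Total: 40.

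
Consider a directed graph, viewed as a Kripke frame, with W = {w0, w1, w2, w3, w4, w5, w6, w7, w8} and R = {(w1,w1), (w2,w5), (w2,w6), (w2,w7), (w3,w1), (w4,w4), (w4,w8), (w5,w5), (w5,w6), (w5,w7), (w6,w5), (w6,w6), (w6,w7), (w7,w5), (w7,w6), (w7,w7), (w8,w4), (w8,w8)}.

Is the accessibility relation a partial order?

Reflexive: no — w0 is not related to itself.
Transitive: yes — every two-step R-path is closed by a direct edge.
Antisymmetric: no — w4 R w8 and w8 R w4 with w4 ≠ w8.
So R is not a partial order.

No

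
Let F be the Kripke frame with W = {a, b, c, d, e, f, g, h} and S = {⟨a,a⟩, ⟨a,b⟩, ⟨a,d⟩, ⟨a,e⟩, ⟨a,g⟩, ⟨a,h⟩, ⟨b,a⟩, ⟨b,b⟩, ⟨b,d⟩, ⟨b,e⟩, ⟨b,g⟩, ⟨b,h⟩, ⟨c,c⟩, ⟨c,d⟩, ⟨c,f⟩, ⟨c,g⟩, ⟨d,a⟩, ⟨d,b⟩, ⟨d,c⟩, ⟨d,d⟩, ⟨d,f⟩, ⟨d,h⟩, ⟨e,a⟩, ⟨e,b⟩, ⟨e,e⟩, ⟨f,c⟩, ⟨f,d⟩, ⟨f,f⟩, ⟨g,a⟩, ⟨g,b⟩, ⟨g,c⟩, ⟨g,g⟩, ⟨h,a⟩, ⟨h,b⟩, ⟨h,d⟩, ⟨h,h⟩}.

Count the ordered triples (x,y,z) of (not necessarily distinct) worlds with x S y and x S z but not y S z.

Enumerating: (a,d,e), (a,d,g), (a,e,d), (a,e,g), (a,e,h), (a,g,d), (a,g,e), (a,g,h), (a,h,e), (a,h,g), (b,d,e), (b,d,g), … and 28 more.
Total: 40.

40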